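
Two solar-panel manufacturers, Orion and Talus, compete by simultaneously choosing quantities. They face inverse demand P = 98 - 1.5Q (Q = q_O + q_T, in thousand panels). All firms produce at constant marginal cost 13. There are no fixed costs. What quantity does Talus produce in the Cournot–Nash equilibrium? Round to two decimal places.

18.89

Each firm earns π_i = (98 - 1.5Q)q_i - 13q_i.
First-order condition (treating rivals' output as given): 85 - 3q_i - (3/2)q_j = 0.
By symmetry each firm produces the same amount; substituting q_j = q_i yields q_i = 85/(9/2) = 170/9.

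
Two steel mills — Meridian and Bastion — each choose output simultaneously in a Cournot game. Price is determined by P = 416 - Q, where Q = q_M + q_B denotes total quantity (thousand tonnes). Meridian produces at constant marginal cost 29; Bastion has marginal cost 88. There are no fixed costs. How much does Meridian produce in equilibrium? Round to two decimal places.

Meridian's profit: π_M = (416 - Q)q_M - (29q_M). Setting ∂π_M/∂q_M = 0: 387 - 2q_M - (q_B) = 0.
Bastion's first-order condition: 328 - 2q_B - (q_M) = 0.
Rearranging gives the reaction functions q_M = (387 - q_B)/2 and q_B = (328 - q_M)/2.
Substituting one into the other gives q_M = 446/3 and q_B = 269/3.

148.67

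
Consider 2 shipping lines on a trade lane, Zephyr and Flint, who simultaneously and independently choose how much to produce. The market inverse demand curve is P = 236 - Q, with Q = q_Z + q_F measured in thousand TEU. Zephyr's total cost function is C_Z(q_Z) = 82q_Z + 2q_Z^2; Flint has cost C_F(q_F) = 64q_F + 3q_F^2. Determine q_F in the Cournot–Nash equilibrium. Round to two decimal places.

Zephyr's profit: π_Z = (236 - Q)q_Z - (82q_Z + 2q_Z²). Setting ∂π_Z/∂q_Z = 0: 154 - 6q_Z - (q_F) = 0.
Flint's first-order condition: 172 - 8q_F - (q_Z) = 0.
So q_Z = (154 - q_F)/6 and q_F = (172 - q_Z)/8.
Solving the pair: q_Z = 1060/47, q_F = 878/47.

18.68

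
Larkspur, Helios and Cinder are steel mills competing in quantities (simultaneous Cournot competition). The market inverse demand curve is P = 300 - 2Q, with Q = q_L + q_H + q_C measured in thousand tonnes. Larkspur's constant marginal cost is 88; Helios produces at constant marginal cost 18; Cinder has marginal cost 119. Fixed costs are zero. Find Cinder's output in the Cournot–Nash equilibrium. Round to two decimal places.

6.13

Larkspur's profit: π_L = (300 - 2Q)q_L - (88q_L). Setting ∂π_L/∂q_L = 0: 212 - 4q_L - 2(q_H + q_C) = 0.
Helios's profit: π_H = (300 - 2Q)q_H - (18q_H). Setting ∂π_H/∂q_H = 0: 282 - 4q_H - 2(q_L + q_C) = 0.
Cinder's first-order condition: 181 - 4q_C - 2(q_L + q_H) = 0.
Adding the 3 conditions: 675 − 4Q − 4Q = 0, i.e. Q = 675/8.
Back-substituting: q_L = (212 − 675/4)/2 = 173/8, q_H = (282 − 675/4)/2 = 453/8, q_C = (181 − 675/4)/2 = 49/8.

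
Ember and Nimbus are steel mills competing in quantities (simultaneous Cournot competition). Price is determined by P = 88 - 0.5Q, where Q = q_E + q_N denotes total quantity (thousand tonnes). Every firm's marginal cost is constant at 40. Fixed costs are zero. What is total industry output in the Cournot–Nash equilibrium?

64

A representative firm's profit is π_i = q_i(88 - 0.5Q) - 40q_i.
Setting ∂π_i/∂q_i = 0 with rivals' quantities fixed: 48 - q_i - (1/2)q_j = 0.
By symmetry each firm produces the same amount; substituting q_j = q_i yields q_i = 48/(3/2) = 32.
Total output Q = 32 + 32 = 64.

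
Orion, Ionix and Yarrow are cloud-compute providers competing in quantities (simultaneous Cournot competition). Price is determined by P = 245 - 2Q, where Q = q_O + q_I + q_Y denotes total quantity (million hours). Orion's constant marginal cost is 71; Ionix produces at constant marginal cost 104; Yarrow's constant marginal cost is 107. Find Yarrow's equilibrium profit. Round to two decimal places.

Orion's profit: π_O = (245 - 2Q)q_O - (71q_O). Setting ∂π_O/∂q_O = 0: 174 - 4q_O - 2(q_I + q_Y) = 0.
Ionix's profit: π_I = (245 - 2Q)q_I - (104q_I). Setting ∂π_I/∂q_I = 0: 141 - 4q_I - 2(q_O + q_Y) = 0.
Yarrow's profit: π_Y = (245 - 2Q)q_Y - (107q_Y). Setting ∂π_Y/∂q_Y = 0: 138 - 4q_Y - 2(q_O + q_I) = 0.
Summing all 3 equations gives 453 − 8Q = 0, hence Q = 453/8.
Back-substituting: q_O = (174 − 453/4)/2 = 243/8, q_I = (141 − 453/4)/2 = 111/8, q_Y = (138 − 453/4)/2 = 99/8.
Price P = 245 - 2·(453/8) = 527/4.
Yarrow's profit: (527/4 - 107)·(99/8) = 306.2813.

306.28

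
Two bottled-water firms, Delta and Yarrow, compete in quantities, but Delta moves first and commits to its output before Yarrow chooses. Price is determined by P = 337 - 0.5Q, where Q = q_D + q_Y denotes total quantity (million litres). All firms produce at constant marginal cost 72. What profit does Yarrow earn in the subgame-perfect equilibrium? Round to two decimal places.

8778.13

The follower Yarrow best-responds to any q_D: π_Y = (337 - 0.5Q)q_Y - 72q_Y.
Setting the follower's marginal profit to zero, 265 - (1/2)q_D - q_Y = 0, i.e. q_Y = (265 - (1/2)q_D).
Delta substitutes q_Y(q_D) into its own profit: π_D = q_D(337 - (1/2)q_D - (265 - (1/2)q_D)/2) - 72q_D = (409/2 - (1/4)q_D)q_D - 72q_D.
The leader's first-order condition 265/2 - (1/2)q_D = 0 yields q_D = 265.
Then q_Y = (265 - (1/2)·265) = 265/2.
Price P = 337 - (1/2)·(795/2) = 553/4.
Yarrow's profit: (553/4 - 72)·(265/2) = 8778.1250.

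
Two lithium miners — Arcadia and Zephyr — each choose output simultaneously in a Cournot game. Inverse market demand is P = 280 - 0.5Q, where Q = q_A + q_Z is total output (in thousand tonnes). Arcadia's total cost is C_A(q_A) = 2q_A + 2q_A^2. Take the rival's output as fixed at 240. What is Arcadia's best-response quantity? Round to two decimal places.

31.60

With the rival's output fixed at 240, Arcadia's profit is π_A = (280 - (1/2)·240 - (1/2)q_A)q_A - (2q_A + 2q_A²) = (160 - (1/2)q_A)q_A - (2q_A + 2q_A²).
∂π_A/∂q_A = 158 - 5q_A = 0, so q_A = 158/5.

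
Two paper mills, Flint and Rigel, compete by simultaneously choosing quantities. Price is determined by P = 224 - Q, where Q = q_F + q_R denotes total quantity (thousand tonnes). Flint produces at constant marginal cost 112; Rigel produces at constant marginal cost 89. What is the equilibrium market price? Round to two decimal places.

Flint's profit: π_F = (224 - Q)q_F - (112q_F). Setting ∂π_F/∂q_F = 0: 112 - 2q_F - (q_R) = 0.
Rigel's first-order condition: 135 - 2q_R - (q_F) = 0.
So q_F = (112 - q_R)/2 and q_R = (135 - q_F)/2.
Substituting one into the other gives q_F = 89/3 and q_R = 158/3.
Total output Q = 247/3, so price P = 224 - 247/3 = 425/3.

141.67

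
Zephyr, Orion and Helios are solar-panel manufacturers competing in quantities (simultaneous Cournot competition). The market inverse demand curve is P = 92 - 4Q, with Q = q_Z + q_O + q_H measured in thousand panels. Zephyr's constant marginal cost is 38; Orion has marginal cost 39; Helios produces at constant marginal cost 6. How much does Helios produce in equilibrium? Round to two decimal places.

Zephyr's profit: π_Z = (92 - 4Q)q_Z - (38q_Z). Setting ∂π_Z/∂q_Z = 0: 54 - 8q_Z - 4(q_O + q_H) = 0.
Orion's profit: π_O = (92 - 4Q)q_O - (39q_O). Setting ∂π_O/∂q_O = 0: 53 - 8q_O - 4(q_Z + q_H) = 0.
Helios's first-order condition: 86 - 8q_H - 4(q_Z + q_O) = 0.
Adding the 3 conditions: 193 − 8Q − 8Q = 0, i.e. Q = 193/16.
Back-substituting: q_Z = (54 − 193/4)/4 = 23/16, q_O = (53 − 193/4)/4 = 19/16, q_H = (86 − 193/4)/4 = 151/16.

9.44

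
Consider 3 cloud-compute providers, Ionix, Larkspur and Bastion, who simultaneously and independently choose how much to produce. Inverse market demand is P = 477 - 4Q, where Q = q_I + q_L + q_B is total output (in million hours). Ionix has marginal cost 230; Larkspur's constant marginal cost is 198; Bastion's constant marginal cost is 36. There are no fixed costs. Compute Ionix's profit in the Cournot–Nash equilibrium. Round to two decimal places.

6.89

Ionix's profit: π_I = (477 - 4Q)q_I - (230q_I). Setting ∂π_I/∂q_I = 0: 247 - 8q_I - 4(q_L + q_B) = 0.
Larkspur's profit: π_L = (477 - 4Q)q_L - (198q_L). Setting ∂π_L/∂q_L = 0: 279 - 8q_L - 4(q_I + q_B) = 0.
Bastion's profit: π_B = (477 - 4Q)q_B - (36q_B). Setting ∂π_B/∂q_B = 0: 441 - 8q_B - 4(q_I + q_L) = 0.
Summing all 3 equations gives 967 − 16Q = 0, hence Q = 967/16.
Back-substituting: q_I = (247 − 967/4)/4 = 21/16, q_L = (279 − 967/4)/4 = 149/16, q_B = (441 − 967/4)/4 = 797/16.
Price P = 477 - 4·(967/16) = 941/4.
Ionix's profit: (941/4 - 230)·(21/16) = 441/64.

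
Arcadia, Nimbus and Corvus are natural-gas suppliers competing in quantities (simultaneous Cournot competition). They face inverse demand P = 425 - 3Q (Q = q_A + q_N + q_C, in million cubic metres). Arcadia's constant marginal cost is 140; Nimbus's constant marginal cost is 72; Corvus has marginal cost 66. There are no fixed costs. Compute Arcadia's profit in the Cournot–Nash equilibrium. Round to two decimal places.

426.02

Arcadia's profit: π_A = (425 - 3Q)q_A - (140q_A). Setting ∂π_A/∂q_A = 0: 285 - 6q_A - 3(q_N + q_C) = 0.
Nimbus's first-order condition: 353 - 6q_N - 3(q_A + q_C) = 0.
Corvus's profit: π_C = (425 - 3Q)q_C - (66q_C). Setting ∂π_C/∂q_C = 0: 359 - 6q_C - 3(q_A + q_N) = 0.
Summing all 3 equations gives 997 − 12Q = 0, hence Q = 997/12.
Back-substituting: q_A = (285 − 997/4)/3 = 143/12, q_N = (353 − 997/4)/3 = 415/12, q_C = (359 − 997/4)/3 = 439/12.
Price P = 425 - 3·(997/12) = 703/4.
Arcadia's profit: (703/4 - 140)·(143/12) = 426.0208.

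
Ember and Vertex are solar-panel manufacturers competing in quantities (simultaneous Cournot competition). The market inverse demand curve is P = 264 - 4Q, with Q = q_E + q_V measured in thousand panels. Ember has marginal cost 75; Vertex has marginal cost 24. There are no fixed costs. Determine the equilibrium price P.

121

Ember's profit: π_E = (264 - 4Q)q_E - (75q_E). Setting ∂π_E/∂q_E = 0: 189 - 8q_E - 4(q_V) = 0.
Vertex's first-order condition: 240 - 8q_V - 4(q_E) = 0.
Best responses: q_E = (189 - 4q_V)/8, q_V = (240 - 4q_E)/8.
Solving the pair: q_E = 23/2, q_V = 97/4.
Total output Q = 143/4, so price P = 264 - 4·(143/4) = 121.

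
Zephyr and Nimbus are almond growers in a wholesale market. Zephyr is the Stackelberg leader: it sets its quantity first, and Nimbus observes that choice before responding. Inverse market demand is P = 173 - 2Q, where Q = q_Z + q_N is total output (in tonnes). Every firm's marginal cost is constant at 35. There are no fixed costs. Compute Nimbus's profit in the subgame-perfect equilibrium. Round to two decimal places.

595.13

Solve by backward induction. Given q_Z, the follower Nimbus maximises π_N = (173 - 2q_Z - 2q_N)q_N - 35q_N.
∂π_N/∂q_N = 138 - 2q_Z - 4q_N = 0 gives the reaction function q_N = (138 - 2q_Z)/4.
The leader anticipates this reaction. Substituting into P = 173 - 2Q gives P = 104 - q_Z, so π_Z = (104 - q_Z)q_Z - 35q_Z.
Leader FOC: 69 - 2q_Z = 0, so q_Z = 69/2.
Then q_N = (138 - 2·(69/2))/4 = 69/4.
Price P = 173 - 2·(207/4) = 139/2.
Nimbus's profit: (139/2 - 35)·(69/4) = 595.1250.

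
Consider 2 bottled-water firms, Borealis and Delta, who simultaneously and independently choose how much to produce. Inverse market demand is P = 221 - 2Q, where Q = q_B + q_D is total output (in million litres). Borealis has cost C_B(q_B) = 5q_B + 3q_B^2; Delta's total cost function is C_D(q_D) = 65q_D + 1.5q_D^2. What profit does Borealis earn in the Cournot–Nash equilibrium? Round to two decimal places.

Borealis's profit: π_B = (221 - 2Q)q_B - (5q_B + 3q_B²). Setting ∂π_B/∂q_B = 0: 216 - 10q_B - 2(q_D) = 0.
Delta's profit: π_D = (221 - 2Q)q_D - (65q_D + (3/2)q_D²). Setting ∂π_D/∂q_D = 0: 156 - 7q_D - 2(q_B) = 0.
Rearranging gives the reaction functions q_B = (216 - 2q_D)/10 and q_D = (156 - 2q_B)/7.
Solving the pair: q_B = 200/11, q_D = 188/11.
Price P = 221 - 2·(388/11) = 1655/11.
Borealis's profit: (1655/11)·(200/11) - 5·(200/11) - 3(200/11)² = 1652.8926.

1652.89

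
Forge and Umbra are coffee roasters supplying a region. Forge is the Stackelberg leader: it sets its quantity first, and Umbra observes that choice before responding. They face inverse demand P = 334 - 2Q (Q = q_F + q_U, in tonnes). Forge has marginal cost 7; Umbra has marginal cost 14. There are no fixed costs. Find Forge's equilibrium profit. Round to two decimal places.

6972.25

The follower Umbra best-responds to any q_F: π_U = (334 - 2Q)q_U - 14q_U.
Setting the follower's marginal profit to zero, 320 - 2q_F - 4q_U = 0, i.e. q_U = (320 - 2q_F)/4.
The leader anticipates this reaction. Substituting into P = 334 - 2Q gives P = 174 - q_F, so π_F = (174 - q_F)q_F - 7q_F.
The leader's first-order condition 167 - 2q_F = 0 yields q_F = 167/2.
Then q_U = (320 - 2·(167/2))/4 = 153/4.
Price P = 334 - 2·(487/4) = 181/2.
Forge's profit: (181/2 - 7)·(167/2) = 6972.2500.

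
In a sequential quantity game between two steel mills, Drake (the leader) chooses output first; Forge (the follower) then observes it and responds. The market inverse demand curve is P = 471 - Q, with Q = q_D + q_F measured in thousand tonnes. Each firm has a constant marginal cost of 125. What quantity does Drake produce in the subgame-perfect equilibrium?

173

Solve by backward induction. Given q_D, the follower Forge maximises π_F = (471 - q_D - q_F)q_F - 125q_F.
∂π_F/∂q_F = 346 - q_D - 2q_F = 0 gives the reaction function q_F = (346 - q_D)/2.
The leader anticipates this reaction. Substituting into P = 471 - Q gives P = 298 - (1/2)q_D, so π_D = (298 - (1/2)q_D)q_D - 125q_D.
Maximising: ∂π_D/∂q_D = 173 - q_D = 0, giving q_D = 173.
Then q_F = (346 - 173)/2 = 173/2.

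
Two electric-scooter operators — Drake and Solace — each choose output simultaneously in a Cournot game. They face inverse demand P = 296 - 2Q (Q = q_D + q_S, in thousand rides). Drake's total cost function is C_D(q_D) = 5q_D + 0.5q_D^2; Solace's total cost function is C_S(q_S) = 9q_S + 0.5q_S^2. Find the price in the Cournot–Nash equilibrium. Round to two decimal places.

130.86

Drake's profit: π_D = (296 - 2Q)q_D - (5q_D + (1/2)q_D²). Setting ∂π_D/∂q_D = 0: 291 - 5q_D - 2(q_S) = 0.
Solace's first-order condition: 287 - 5q_S - 2(q_D) = 0.
Best responses: q_D = (291 - 2q_S)/5, q_S = (287 - 2q_D)/5.
Substituting one into the other gives q_D = 881/21 and q_S = 853/21.
Total output Q = 578/7, so price P = 296 - 2·(578/7) = 916/7.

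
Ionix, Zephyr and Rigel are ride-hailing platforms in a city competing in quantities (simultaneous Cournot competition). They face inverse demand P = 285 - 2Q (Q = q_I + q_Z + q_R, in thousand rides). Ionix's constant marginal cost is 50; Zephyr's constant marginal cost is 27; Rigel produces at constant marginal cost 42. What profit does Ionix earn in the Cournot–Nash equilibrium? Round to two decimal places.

1300.50

Ionix's profit: π_I = (285 - 2Q)q_I - (50q_I). Setting ∂π_I/∂q_I = 0: 235 - 4q_I - 2(q_Z + q_R) = 0.
Zephyr's first-order condition: 258 - 4q_Z - 2(q_I + q_R) = 0.
Rigel's first-order condition: 243 - 4q_R - 2(q_I + q_Z) = 0.
Adding the 3 conditions: 736 − 4Q − 4Q = 0, i.e. Q = 92.
Back-substituting: q_I = (235 − 184)/2 = 51/2, q_Z = (258 − 184)/2 = 37, q_R = (243 − 184)/2 = 59/2.
Price P = 285 - 2·92 = 101.
Ionix's profit: (101 - 50)·(51/2) = 1300.5000.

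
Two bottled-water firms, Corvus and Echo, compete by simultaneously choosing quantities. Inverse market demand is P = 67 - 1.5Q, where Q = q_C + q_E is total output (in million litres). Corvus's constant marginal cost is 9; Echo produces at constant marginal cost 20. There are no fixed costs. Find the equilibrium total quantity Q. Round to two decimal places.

Corvus's profit: π_C = (67 - 1.5Q)q_C - (9q_C). Setting ∂π_C/∂q_C = 0: 58 - 3q_C - (3/2)(q_E) = 0.
Echo's profit: π_E = (67 - 1.5Q)q_E - (20q_E). Setting ∂π_E/∂q_E = 0: 47 - 3q_E - (3/2)(q_C) = 0.
Rearranging gives the reaction functions q_C = (58 - (3/2)q_E)/3 and q_E = (47 - (3/2)q_C)/3.
Solving the pair: q_C = 46/3, q_E = 8.
Total output Q = 46/3 + 8 = 70/3.

23.33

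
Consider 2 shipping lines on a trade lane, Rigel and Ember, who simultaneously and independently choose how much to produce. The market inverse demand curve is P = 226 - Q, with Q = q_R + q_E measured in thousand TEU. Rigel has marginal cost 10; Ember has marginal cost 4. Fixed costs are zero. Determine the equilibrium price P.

Rigel's profit: π_R = (226 - Q)q_R - (10q_R). Setting ∂π_R/∂q_R = 0: 216 - 2q_R - (q_E) = 0.
Ember's profit: π_E = (226 - Q)q_E - (4q_E). Setting ∂π_E/∂q_E = 0: 222 - 2q_E - (q_R) = 0.
So q_R = (216 - q_E)/2 and q_E = (222 - q_R)/2.
Solving the pair: q_R = 70, q_E = 76.
Total output Q = 146, so price P = 226 - 146 = 80.

80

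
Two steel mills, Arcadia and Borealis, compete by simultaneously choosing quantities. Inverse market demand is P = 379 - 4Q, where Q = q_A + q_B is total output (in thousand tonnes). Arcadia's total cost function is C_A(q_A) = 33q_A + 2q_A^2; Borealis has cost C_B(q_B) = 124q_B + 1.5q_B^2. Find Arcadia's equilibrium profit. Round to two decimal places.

Arcadia's profit: π_A = (379 - 4Q)q_A - (33q_A + 2q_A²). Setting ∂π_A/∂q_A = 0: 346 - 12q_A - 4(q_B) = 0.
Borealis's first-order condition: 255 - 11q_B - 4(q_A) = 0.
So q_A = (346 - 4q_B)/12 and q_B = (255 - 4q_A)/11.
Substituting one into the other gives q_A = 1393/58 and q_B = 419/29.
Price P = 379 - 4·38.4655 = 225.1379.
Arcadia's profit: 225.1379·(1393/58) - 33·(1393/58) - 2(1393/58)² = 3460.9673.

3460.97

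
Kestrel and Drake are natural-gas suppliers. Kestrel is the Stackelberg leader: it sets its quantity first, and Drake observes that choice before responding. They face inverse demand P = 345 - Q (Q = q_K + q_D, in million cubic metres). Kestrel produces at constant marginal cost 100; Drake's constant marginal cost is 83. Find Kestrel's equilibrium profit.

6498

Solve by backward induction. Given q_K, the follower Drake maximises π_D = (345 - q_K - q_D)q_D - 83q_D.
Setting the follower's marginal profit to zero, 262 - q_K - 2q_D = 0, i.e. q_D = (262 - q_K)/2.
Kestrel substitutes q_D(q_K) into its own profit: π_K = q_K(345 - q_K - (262 - q_K)/2) - 100q_K = (214 - (1/2)q_K)q_K - 100q_K.
Leader FOC: 114 - q_K = 0, so q_K = 114.
Then q_D = (262 - 114)/2 = 74.
Price P = 345 - 188 = 157.
Kestrel's profit: (157 - 100)·114 = 6498.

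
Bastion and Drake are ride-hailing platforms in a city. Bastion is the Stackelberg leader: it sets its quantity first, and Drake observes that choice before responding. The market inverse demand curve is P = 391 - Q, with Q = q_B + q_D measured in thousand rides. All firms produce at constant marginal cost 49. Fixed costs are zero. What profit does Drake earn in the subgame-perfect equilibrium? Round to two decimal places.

Solve by backward induction. Given q_B, the follower Drake maximises π_D = (391 - q_B - q_D)q_D - 49q_D.
∂π_D/∂q_D = 342 - q_B - 2q_D = 0 gives the reaction function q_D = (342 - q_B)/2.
The leader anticipates this reaction. Substituting into P = 391 - Q gives P = 220 - (1/2)q_B, so π_B = (220 - (1/2)q_B)q_B - 49q_B.
Leader FOC: 171 - q_B = 0, so q_B = 171.
Then q_D = (342 - 171)/2 = 171/2.
Price P = 391 - 513/2 = 269/2.
Drake's profit: (269/2 - 49)·(171/2) = 7310.2500.

7310.25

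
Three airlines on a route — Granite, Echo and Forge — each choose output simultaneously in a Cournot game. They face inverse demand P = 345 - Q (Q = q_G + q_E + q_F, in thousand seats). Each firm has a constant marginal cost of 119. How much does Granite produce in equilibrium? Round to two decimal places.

A representative firm's profit is π_i = q_i(345 - Q) - 119q_i.
Setting ∂π_i/∂q_i = 0 with rivals' quantities fixed: 226 - 2q_i - Σ_{j≠i} q_j = 0.
With identical firms every q_j equals q_i, so Σ_{j≠i} q_j = 2q_i and 226 = 4q_i, giving q_i = 113/2.

56.50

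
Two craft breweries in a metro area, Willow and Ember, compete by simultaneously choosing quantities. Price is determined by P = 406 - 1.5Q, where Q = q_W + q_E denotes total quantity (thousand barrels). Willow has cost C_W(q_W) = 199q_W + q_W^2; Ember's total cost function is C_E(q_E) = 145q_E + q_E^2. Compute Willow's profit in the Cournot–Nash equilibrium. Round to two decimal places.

Willow's profit: π_W = (406 - 1.5Q)q_W - (199q_W + q_W²). Setting ∂π_W/∂q_W = 0: 207 - 5q_W - (3/2)(q_E) = 0.
Ember's first-order condition: 261 - 5q_E - (3/2)(q_W) = 0.
Best responses: q_W = (207 - (3/2)q_E)/5, q_E = (261 - (3/2)q_W)/5.
Substituting one into the other gives q_W = 198/7 and q_E = 306/7.
Price P = 406 - (3/2)·72 = 298.
Willow's profit: 298·(198/7) - 199·(198/7) - (198/7)² = 2000.2041.

2000.20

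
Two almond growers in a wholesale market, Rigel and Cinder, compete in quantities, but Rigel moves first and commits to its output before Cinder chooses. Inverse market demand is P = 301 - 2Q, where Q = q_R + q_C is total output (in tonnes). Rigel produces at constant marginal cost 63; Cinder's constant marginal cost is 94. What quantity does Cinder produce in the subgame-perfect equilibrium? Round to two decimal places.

Solve by backward induction. Given q_R, the follower Cinder maximises π_C = (301 - 2q_R - 2q_C)q_C - 94q_C.
Follower FOC: 207 - 2q_R - 4q_C = 0, so q_C(q_R) = (207 - 2q_R)/4.
The leader anticipates this reaction. Substituting into P = 301 - 2Q gives P = 395/2 - q_R, so π_R = (395/2 - q_R)q_R - 63q_R.
The leader's first-order condition 269/2 - 2q_R = 0 yields q_R = 269/4.
Then q_C = (207 - 2·(269/4))/4 = 145/8.

18.13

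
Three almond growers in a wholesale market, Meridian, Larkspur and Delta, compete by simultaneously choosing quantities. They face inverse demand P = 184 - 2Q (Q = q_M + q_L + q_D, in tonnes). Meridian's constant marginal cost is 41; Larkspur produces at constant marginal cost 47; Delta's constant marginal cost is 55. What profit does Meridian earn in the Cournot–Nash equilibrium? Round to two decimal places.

830.28

Meridian's profit: π_M = (184 - 2Q)q_M - (41q_M). Setting ∂π_M/∂q_M = 0: 143 - 4q_M - 2(q_L + q_D) = 0.
Larkspur's first-order condition: 137 - 4q_L - 2(q_M + q_D) = 0.
Delta's profit: π_D = (184 - 2Q)q_D - (55q_D). Setting ∂π_D/∂q_D = 0: 129 - 4q_D - 2(q_M + q_L) = 0.
Adding the 3 first-order conditions: 409 − 8Q = 0, so Q = 409/8.
Back-substituting: q_M = (143 − 409/4)/2 = 163/8, q_L = (137 − 409/4)/2 = 139/8, q_D = (129 − 409/4)/2 = 107/8.
Price P = 184 - 2·(409/8) = 327/4.
Meridian's profit: (327/4 - 41)·(163/8) = 830.2813.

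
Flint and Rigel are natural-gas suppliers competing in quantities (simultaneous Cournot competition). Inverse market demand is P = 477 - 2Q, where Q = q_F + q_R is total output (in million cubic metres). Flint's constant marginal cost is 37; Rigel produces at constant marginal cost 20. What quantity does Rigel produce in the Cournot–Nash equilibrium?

79

Flint's profit: π_F = (477 - 2Q)q_F - (37q_F). Setting ∂π_F/∂q_F = 0: 440 - 4q_F - 2(q_R) = 0.
Rigel's first-order condition: 457 - 4q_R - 2(q_F) = 0.
Best responses: q_F = (440 - 2q_R)/4, q_R = (457 - 2q_F)/4.
Solving the pair: q_F = 141/2, q_R = 79.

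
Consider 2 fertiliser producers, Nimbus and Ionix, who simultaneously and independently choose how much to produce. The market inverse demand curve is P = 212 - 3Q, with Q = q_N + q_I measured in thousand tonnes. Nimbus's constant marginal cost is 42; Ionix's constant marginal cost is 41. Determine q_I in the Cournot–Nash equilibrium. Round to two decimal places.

Nimbus's profit: π_N = (212 - 3Q)q_N - (42q_N). Setting ∂π_N/∂q_N = 0: 170 - 6q_N - 3(q_I) = 0.
Ionix's first-order condition: 171 - 6q_I - 3(q_N) = 0.
Best responses: q_N = (170 - 3q_I)/6, q_I = (171 - 3q_N)/6.
Solving the pair: q_N = 169/9, q_I = 172/9.

19.11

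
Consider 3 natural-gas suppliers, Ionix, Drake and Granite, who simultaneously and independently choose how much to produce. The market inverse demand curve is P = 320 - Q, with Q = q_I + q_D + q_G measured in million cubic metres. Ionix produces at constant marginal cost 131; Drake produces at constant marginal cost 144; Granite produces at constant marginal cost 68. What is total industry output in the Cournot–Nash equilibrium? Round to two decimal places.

Ionix's profit: π_I = (320 - Q)q_I - (131q_I). Setting ∂π_I/∂q_I = 0: 189 - 2q_I - (q_D + q_G) = 0.
Drake's first-order condition: 176 - 2q_D - (q_I + q_G) = 0.
Granite's profit: π_G = (320 - Q)q_G - (68q_G). Setting ∂π_G/∂q_G = 0: 252 - 2q_G - (q_I + q_D) = 0.
Summing all 3 equations gives 617 − 4Q = 0, hence Q = 617/4.
Back-substituting: q_I = (189 − 617/4) = 139/4, q_D = (176 − 617/4) = 87/4, q_G = (252 − 617/4) = 391/4.
Total output Q = 139/4 + 87/4 + 391/4 = 617/4.

154.25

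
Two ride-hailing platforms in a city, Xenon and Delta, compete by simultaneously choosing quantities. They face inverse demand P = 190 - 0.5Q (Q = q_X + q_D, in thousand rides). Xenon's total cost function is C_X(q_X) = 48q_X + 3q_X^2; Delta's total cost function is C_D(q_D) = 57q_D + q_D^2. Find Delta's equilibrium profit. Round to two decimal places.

Xenon's profit: π_X = (190 - 0.5Q)q_X - (48q_X + 3q_X²). Setting ∂π_X/∂q_X = 0: 142 - 7q_X - (1/2)(q_D) = 0.
Delta's profit: π_D = (190 - 0.5Q)q_D - (57q_D + q_D²). Setting ∂π_D/∂q_D = 0: 133 - 3q_D - (1/2)(q_X) = 0.
Best responses: q_X = (142 - (1/2)q_D)/7, q_D = (133 - (1/2)q_X)/3.
Solving the pair: q_X = 1438/83, q_D = 41.4458.
Price P = 190 - (1/2)·58.7711 = 160.6145.
Delta's profit: 160.6145·41.4458 - 57·41.4458 - 41.4458² = 2576.6294.

2576.63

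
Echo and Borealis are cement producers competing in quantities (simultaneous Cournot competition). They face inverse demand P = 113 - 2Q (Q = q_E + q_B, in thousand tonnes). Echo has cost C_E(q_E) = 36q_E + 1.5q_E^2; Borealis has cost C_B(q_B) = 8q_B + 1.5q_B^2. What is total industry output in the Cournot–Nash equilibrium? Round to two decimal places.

20.22

Echo's profit: π_E = (113 - 2Q)q_E - (36q_E + (3/2)q_E²). Setting ∂π_E/∂q_E = 0: 77 - 7q_E - 2(q_B) = 0.
Borealis's first-order condition: 105 - 7q_B - 2(q_E) = 0.
So q_E = (77 - 2q_B)/7 and q_B = (105 - 2q_E)/7.
Substituting one into the other gives q_E = 329/45 and q_B = 581/45.
Total output Q = 329/45 + 581/45 = 182/9.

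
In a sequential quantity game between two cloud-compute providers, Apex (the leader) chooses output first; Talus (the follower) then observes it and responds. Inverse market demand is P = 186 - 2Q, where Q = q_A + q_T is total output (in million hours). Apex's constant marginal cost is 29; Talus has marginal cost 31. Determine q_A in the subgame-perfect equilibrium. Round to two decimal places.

The follower Talus best-responds to any q_A: π_T = (186 - 2Q)q_T - 31q_T.
Follower FOC: 155 - 2q_A - 4q_T = 0, so q_T(q_A) = (155 - 2q_A)/4.
The leader anticipates this reaction. Substituting into P = 186 - 2Q gives P = 217/2 - q_A, so π_A = (217/2 - q_A)q_A - 29q_A.
Leader FOC: 159/2 - 2q_A = 0, so q_A = 159/4.
Then q_T = (155 - 2·(159/4))/4 = 151/8.

39.75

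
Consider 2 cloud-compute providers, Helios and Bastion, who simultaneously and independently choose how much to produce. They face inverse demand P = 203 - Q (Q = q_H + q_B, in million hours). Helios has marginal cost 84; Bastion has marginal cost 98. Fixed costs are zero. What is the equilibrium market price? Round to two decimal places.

Helios's profit: π_H = (203 - Q)q_H - (84q_H). Setting ∂π_H/∂q_H = 0: 119 - 2q_H - (q_B) = 0.
Bastion's first-order condition: 105 - 2q_B - (q_H) = 0.
Best responses: q_H = (119 - q_B)/2, q_B = (105 - q_H)/2.
Solving the pair: q_H = 133/3, q_B = 91/3.
Total output Q = 224/3, so price P = 203 - 224/3 = 385/3.

128.33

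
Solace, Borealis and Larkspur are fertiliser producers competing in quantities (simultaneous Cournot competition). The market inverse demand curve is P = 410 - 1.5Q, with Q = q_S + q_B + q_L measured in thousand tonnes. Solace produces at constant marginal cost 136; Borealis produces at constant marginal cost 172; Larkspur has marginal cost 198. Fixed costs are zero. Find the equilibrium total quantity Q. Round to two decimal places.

Solace's profit: π_S = (410 - 1.5Q)q_S - (136q_S). Setting ∂π_S/∂q_S = 0: 274 - 3q_S - (3/2)(q_B + q_L) = 0.
Borealis's first-order condition: 238 - 3q_B - (3/2)(q_S + q_L) = 0.
Larkspur's profit: π_L = (410 - 1.5Q)q_L - (198q_L). Setting ∂π_L/∂q_L = 0: 212 - 3q_L - (3/2)(q_S + q_B) = 0.
Summing all 3 equations gives 724 − 6Q = 0, hence Q = 362/3.
Back-substituting: q_S = (274 − 181)/(3/2) = 62, q_B = (238 − 181)/(3/2) = 38, q_L = (212 − 181)/(3/2) = 62/3.
Total output Q = 62 + 38 + 62/3 = 362/3.

120.67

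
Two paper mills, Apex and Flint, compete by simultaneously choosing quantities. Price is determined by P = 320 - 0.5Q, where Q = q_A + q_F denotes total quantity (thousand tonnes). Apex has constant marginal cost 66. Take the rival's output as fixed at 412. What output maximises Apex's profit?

48

With the rival's output fixed at 412, Apex's profit is π_A = (320 - (1/2)·412 - (1/2)q_A)q_A - (66q_A) = (114 - (1/2)q_A)q_A - (66q_A).
∂π_A/∂q_A = 48 - q_A = 0, so q_A = 48.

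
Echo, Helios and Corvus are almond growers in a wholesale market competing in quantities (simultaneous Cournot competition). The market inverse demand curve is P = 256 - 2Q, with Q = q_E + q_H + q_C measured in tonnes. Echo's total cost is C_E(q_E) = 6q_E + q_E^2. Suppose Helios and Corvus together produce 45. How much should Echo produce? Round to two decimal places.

With rivals' combined output fixed at 45, Echo's profit is π_E = (256 - 2·45 - 2q_E)q_E - (6q_E + q_E²) = (166 - 2q_E)q_E - (6q_E + q_E²).
∂π_E/∂q_E = 160 - 6q_E = 0, so q_E = 80/3.

26.67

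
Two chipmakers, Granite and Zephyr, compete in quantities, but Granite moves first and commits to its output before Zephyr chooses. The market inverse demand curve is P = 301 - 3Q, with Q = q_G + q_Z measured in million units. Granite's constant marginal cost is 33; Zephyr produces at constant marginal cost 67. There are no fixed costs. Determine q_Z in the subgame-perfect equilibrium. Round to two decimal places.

The follower Zephyr best-responds to any q_G: π_Z = (301 - 3Q)q_Z - 67q_Z.
Follower FOC: 234 - 3q_G - 6q_Z = 0, so q_Z(q_G) = (234 - 3q_G)/6.
The leader anticipates this reaction. Substituting into P = 301 - 3Q gives P = 184 - (3/2)q_G, so π_G = (184 - (3/2)q_G)q_G - 33q_G.
The leader's first-order condition 151 - 3q_G = 0 yields q_G = 151/3.
Then q_Z = (234 - 3·(151/3))/6 = 83/6.

13.83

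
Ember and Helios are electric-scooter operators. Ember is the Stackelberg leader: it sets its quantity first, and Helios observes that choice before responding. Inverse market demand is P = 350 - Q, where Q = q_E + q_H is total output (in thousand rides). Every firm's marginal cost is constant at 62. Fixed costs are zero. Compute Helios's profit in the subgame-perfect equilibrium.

5184

The follower Helios best-responds to any q_E: π_H = (350 - Q)q_H - 62q_H.
Follower FOC: 288 - q_E - 2q_H = 0, so q_H(q_E) = (288 - q_E)/2.
Ember substitutes q_H(q_E) into its own profit: π_E = q_E(350 - q_E - (288 - q_E)/2) - 62q_E = (206 - (1/2)q_E)q_E - 62q_E.
Leader FOC: 144 - q_E = 0, so q_E = 144.
Then q_H = (288 - 144)/2 = 72.
Price P = 350 - 216 = 134.
Helios's profit: (134 - 62)·72 = 5184.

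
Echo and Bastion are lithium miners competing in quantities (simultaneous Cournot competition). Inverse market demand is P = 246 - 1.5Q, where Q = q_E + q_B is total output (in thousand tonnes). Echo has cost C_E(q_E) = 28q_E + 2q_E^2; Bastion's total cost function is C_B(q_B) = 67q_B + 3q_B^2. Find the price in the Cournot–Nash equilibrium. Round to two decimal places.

181.32

Echo's profit: π_E = (246 - 1.5Q)q_E - (28q_E + 2q_E²). Setting ∂π_E/∂q_E = 0: 218 - 7q_E - (3/2)(q_B) = 0.
Bastion's profit: π_B = (246 - 1.5Q)q_B - (67q_B + 3q_B²). Setting ∂π_B/∂q_B = 0: 179 - 9q_B - (3/2)(q_E) = 0.
So q_E = (218 - (3/2)q_B)/7 and q_B = (179 - (3/2)q_E)/9.
Substituting one into the other gives q_E = 27.8765 and q_B = 15.2428.
Total output Q = 43.1193, so price P = 246 - (3/2)·43.1193 = 181.3210.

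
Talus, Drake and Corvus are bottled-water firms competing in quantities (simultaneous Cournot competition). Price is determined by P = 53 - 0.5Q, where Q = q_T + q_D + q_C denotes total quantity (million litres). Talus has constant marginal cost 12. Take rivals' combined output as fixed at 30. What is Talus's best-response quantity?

26

With rivals' combined output fixed at 30, Talus's profit is π_T = (53 - (1/2)·30 - (1/2)q_T)q_T - (12q_T) = (38 - (1/2)q_T)q_T - (12q_T).
∂π_T/∂q_T = 26 - q_T = 0, so q_T = 26.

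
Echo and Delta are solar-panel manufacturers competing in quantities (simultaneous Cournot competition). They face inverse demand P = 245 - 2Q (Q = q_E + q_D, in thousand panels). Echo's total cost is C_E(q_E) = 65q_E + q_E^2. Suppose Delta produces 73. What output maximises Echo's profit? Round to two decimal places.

5.67

With the rival's output fixed at 73, Echo's profit is π_E = (245 - 2·73 - 2q_E)q_E - (65q_E + q_E²) = (99 - 2q_E)q_E - (65q_E + q_E²).
∂π_E/∂q_E = 34 - 6q_E = 0, so q_E = 17/3.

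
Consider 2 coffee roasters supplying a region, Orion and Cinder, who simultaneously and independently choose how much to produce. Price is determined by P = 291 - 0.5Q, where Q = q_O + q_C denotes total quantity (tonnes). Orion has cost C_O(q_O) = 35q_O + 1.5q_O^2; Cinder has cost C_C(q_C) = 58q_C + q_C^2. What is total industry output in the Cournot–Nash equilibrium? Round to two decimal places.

123.87

Orion's profit: π_O = (291 - 0.5Q)q_O - (35q_O + (3/2)q_O²). Setting ∂π_O/∂q_O = 0: 256 - 4q_O - (1/2)(q_C) = 0.
Cinder's first-order condition: 233 - 3q_C - (1/2)(q_O) = 0.
Rearranging gives the reaction functions q_O = (256 - (1/2)q_C)/4 and q_C = (233 - (1/2)q_O)/3.
Solving the pair: q_O = 55.4468, q_C = 68.4255.
Total output Q = 55.4468 + 68.4255 = 123.8723.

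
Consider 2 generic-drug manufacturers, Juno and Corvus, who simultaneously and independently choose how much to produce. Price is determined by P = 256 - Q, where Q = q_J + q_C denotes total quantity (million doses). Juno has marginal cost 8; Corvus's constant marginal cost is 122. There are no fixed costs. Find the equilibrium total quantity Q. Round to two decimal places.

127.33

Juno's profit: π_J = (256 - Q)q_J - (8q_J). Setting ∂π_J/∂q_J = 0: 248 - 2q_J - (q_C) = 0.
Corvus's first-order condition: 134 - 2q_C - (q_J) = 0.
So q_J = (248 - q_C)/2 and q_C = (134 - q_J)/2.
Solving the pair: q_J = 362/3, q_C = 20/3.
Total output Q = 362/3 + 20/3 = 382/3.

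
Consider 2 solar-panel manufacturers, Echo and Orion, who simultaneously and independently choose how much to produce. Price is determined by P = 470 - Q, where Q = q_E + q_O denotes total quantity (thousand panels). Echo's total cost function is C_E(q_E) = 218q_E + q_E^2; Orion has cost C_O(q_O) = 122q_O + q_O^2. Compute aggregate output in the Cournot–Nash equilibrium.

Echo's profit: π_E = (470 - Q)q_E - (218q_E + q_E²). Setting ∂π_E/∂q_E = 0: 252 - 4q_E - (q_O) = 0.
Orion's first-order condition: 348 - 4q_O - (q_E) = 0.
Best responses: q_E = (252 - q_O)/4, q_O = (348 - q_E)/4.
Solving the pair: q_E = 44, q_O = 76.
Total output Q = 44 + 76 = 120.

120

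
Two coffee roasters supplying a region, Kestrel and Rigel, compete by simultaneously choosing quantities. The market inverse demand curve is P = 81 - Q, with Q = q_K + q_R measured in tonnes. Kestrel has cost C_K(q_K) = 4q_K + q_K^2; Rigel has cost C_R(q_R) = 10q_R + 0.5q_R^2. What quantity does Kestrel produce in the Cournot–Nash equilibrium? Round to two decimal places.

14.55

Kestrel's profit: π_K = (81 - Q)q_K - (4q_K + q_K²). Setting ∂π_K/∂q_K = 0: 77 - 4q_K - (q_R) = 0.
Rigel's first-order condition: 71 - 3q_R - (q_K) = 0.
Rearranging gives the reaction functions q_K = (77 - q_R)/4 and q_R = (71 - q_K)/3.
Solving the pair: q_K = 160/11, q_R = 207/11.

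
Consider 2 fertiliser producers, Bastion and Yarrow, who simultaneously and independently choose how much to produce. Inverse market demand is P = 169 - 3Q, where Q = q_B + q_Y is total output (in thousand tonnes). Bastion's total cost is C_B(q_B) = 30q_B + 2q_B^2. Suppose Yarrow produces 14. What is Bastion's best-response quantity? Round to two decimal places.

9.70

With the rival's output fixed at 14, Bastion's profit is π_B = (169 - 3·14 - 3q_B)q_B - (30q_B + 2q_B²) = (127 - 3q_B)q_B - (30q_B + 2q_B²).
∂π_B/∂q_B = 97 - 10q_B = 0, so q_B = 97/10.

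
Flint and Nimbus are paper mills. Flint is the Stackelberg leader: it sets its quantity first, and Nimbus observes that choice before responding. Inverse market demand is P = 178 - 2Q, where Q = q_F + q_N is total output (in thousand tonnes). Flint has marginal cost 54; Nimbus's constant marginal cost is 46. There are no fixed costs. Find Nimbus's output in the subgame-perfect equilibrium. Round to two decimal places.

18.50

The follower Nimbus best-responds to any q_F: π_N = (178 - 2Q)q_N - 46q_N.
Setting the follower's marginal profit to zero, 132 - 2q_F - 4q_N = 0, i.e. q_N = (132 - 2q_F)/4.
Flint substitutes q_N(q_F) into its own profit: π_F = q_F(178 - 2q_F - (132 - 2q_F)/2) - 54q_F = (112 - q_F)q_F - 54q_F.
Leader FOC: 58 - 2q_F = 0, so q_F = 29.
Then q_N = (132 - 2·29)/4 = 37/2.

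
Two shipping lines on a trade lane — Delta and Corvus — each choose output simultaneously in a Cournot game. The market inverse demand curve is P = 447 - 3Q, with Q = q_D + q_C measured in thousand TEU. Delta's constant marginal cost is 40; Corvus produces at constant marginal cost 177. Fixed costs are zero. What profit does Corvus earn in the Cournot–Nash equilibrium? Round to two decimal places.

655.15

Delta's profit: π_D = (447 - 3Q)q_D - (40q_D). Setting ∂π_D/∂q_D = 0: 407 - 6q_D - 3(q_C) = 0.
Corvus's profit: π_C = (447 - 3Q)q_C - (177q_C). Setting ∂π_C/∂q_C = 0: 270 - 6q_C - 3(q_D) = 0.
Best responses: q_D = (407 - 3q_C)/6, q_C = (270 - 3q_D)/6.
Solving the pair: q_D = 544/9, q_C = 133/9.
Price P = 447 - 3·(677/9) = 664/3.
Corvus's profit: (664/3 - 177)·(133/9) = 655.1481.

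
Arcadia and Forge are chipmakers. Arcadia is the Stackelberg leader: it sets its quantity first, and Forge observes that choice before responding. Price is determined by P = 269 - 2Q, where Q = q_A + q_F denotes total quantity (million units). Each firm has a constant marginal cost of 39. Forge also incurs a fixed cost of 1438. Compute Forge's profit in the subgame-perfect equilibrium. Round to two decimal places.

215.13

The follower Forge best-responds to any q_A: π_F = (269 - 2Q)q_F - 39q_F.
∂π_F/∂q_F = 230 - 2q_A - 4q_F = 0 gives the reaction function q_F = (230 - 2q_A)/4.
Arcadia substitutes q_F(q_A) into its own profit: π_A = q_A(269 - 2q_A - (230 - 2q_A)/2) - 39q_A = (154 - q_A)q_A - 39q_A.
Leader FOC: 115 - 2q_A = 0, so q_A = 115/2.
Then q_F = (230 - 2·(115/2))/4 = 115/4.
Price P = 269 - 2·(345/4) = 193/2.
Forge's profit: (193/2 - 39)·(115/4) - 1438 = 1721/8.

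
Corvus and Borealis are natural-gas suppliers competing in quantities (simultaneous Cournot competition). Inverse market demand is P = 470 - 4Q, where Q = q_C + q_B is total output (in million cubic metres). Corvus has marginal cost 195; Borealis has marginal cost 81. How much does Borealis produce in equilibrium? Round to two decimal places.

Corvus's profit: π_C = (470 - 4Q)q_C - (195q_C). Setting ∂π_C/∂q_C = 0: 275 - 8q_C - 4(q_B) = 0.
Borealis's profit: π_B = (470 - 4Q)q_B - (81q_B). Setting ∂π_B/∂q_B = 0: 389 - 8q_B - 4(q_C) = 0.
So q_C = (275 - 4q_B)/8 and q_B = (389 - 4q_C)/8.
Solving the pair: q_C = 161/12, q_B = 503/12.

41.92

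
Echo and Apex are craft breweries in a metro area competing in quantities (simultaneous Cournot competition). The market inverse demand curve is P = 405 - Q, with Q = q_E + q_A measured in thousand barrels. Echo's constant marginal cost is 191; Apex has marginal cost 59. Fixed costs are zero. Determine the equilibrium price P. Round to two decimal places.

Echo's profit: π_E = (405 - Q)q_E - (191q_E). Setting ∂π_E/∂q_E = 0: 214 - 2q_E - (q_A) = 0.
Apex's first-order condition: 346 - 2q_A - (q_E) = 0.
Rearranging gives the reaction functions q_E = (214 - q_A)/2 and q_A = (346 - q_E)/2.
Solving the pair: q_E = 82/3, q_A = 478/3.
Total output Q = 560/3, so price P = 405 - 560/3 = 655/3.

218.33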